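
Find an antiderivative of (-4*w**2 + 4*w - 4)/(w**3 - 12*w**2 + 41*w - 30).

Factor the denominator: (w - 6)*(w - 5)*(w - 1).
Partial-fraction decomposition: -1/(5*(w - 1)) + 21/(w - 5) - 124/(5*(w - 6)).
Integrate each term: A/(w−a) contributes A·log|w−a|.

-124*log(w - 6)/5 + 21*log(w - 5) - log(w - 1)/5 + C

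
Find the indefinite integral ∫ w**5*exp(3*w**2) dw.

Let u = w², du = 2w dw; rewrite as (1/2)∫ u^2·exp(3u) du.
Now integrate by parts 2 times.

(9*w**4 - 6*w**2 + 2)*exp(3*w**2)/54 + C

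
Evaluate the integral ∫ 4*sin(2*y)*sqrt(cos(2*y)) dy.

-4*cos(2*y)**(3/2)/3 + C

Let u = cos(2*y), so du = (-2*sin(2*y)) dy.
Rewriting, the integral becomes -2·∫ √u du = -2·(2/3)u^(3/2).
Substituting back, u = cos(2*y).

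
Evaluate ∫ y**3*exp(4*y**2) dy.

(4*y**2 - 1)*exp(4*y**2)/32 + C

Let u = y², du = 2y dy; rewrite as (1/2)∫ u^1·exp(4u) du.
Now integrate by parts 1 time.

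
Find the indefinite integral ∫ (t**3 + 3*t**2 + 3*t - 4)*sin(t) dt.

-t**3*cos(t) + 3*t**2*sin(t) - 3*t**2*cos(t) + 6*t*sin(t) + 3*t*cos(t) - 3*sin(t) + 10*cos(t) + C

Use integration by parts with u = t**3 + 3*t**2 + 3*t - 4, dv = sin(t) dt, so v = -cos(t).
Apply parts 3 times (tabular method): alternate signs, differentiate u down to 0, integrate dv up.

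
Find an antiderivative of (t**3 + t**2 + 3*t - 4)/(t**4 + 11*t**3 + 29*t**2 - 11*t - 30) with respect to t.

Factor the denominator: (t - 1)*(t + 1)*(t + 5)*(t + 6).
Partial-fraction decomposition: 202/(35*(t + 6)) - 119/(24*(t + 5)) + 7/(40*(t + 1)) + 1/(84*(t - 1)).
Integrate each term: A/(t−a) contributes A·log|t−a|.

log(t - 1)/84 + 7*log(t + 1)/40 - 119*log(t + 5)/24 + 202*log(t + 6)/35 + C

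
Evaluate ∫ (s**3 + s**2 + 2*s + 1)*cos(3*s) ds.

s**3*sin(3*s)/3 + s**2*sin(3*s)/3 + s**2*cos(3*s)/3 + 4*s*sin(3*s)/9 + 2*s*cos(3*s)/9 + 7*sin(3*s)/27 + 4*cos(3*s)/27 + C

Use integration by parts with u = s**3 + s**2 + 2*s + 1, dv = cos(3*s) ds, so v = sin(3*s)/3.
Apply parts 3 times (tabular method): alternate signs, differentiate u down to 0, integrate dv up.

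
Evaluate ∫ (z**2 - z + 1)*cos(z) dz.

Use integration by parts with u = z**2 - z + 1, dv = cos(z) dz, so v = sin(z).
Apply parts 2 times (tabular method): alternate signs, differentiate u down to 0, integrate dv up.

z**2*sin(z) - z*sin(z) + 2*z*cos(z) - sin(z) - cos(z) + C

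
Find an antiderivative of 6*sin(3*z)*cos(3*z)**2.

-2*cos(3*z)**3/3 + C

Let u = cos(3*z), so du = (-3*sin(3*z)) dz.
Rewriting, the integral becomes -2·∫ u^2 du = -2·u^3/3.
Substituting back, u = cos(3*z).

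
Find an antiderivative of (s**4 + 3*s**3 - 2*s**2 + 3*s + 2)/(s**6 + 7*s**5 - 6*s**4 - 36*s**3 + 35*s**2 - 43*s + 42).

Factor the denominator: (s - 2)*(s - 1)*(s + 3)*(s + 7)*(s**2 + 1).
Partial-fraction decomposition: (s + 1)/(20*(s**2 + 1)) - 251/(2880*(s + 7)) - 1/(32*(s + 3)) - 7/(64*(s - 1)) + 8/(45*(s - 2)).
Integrate each term; A/(s−a) gives A·log|s−a|; the (Bs+D)/(s²+p²) term gives a log and an atan.

8*log(s - 2)/45 - 7*log(s - 1)/64 - log(s + 3)/32 - 251*log(s + 7)/2880 + log(s**2 + 1)/40 + atan(s)/20 + C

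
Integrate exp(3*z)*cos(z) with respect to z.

exp(3*z)*sin(z)/10 + 3*exp(3*z)*cos(z)/10 + C

Let I denote the integral. Integrate by parts with u = cos(z), dv = exp(3*z) dz, so v = exp(3*z)/3: I = exp(3*z)*cos(z)/3 + (1/3)·∫ exp(3*z)*sin(z) dz.
Apply parts again with u = sin(z), dv = exp(3*z) dz: ∫ exp(3*z)*sin(z) dz = exp(3*z)*sin(z)/3 − (1/3)·I. Substituting back brings back I: I = exp(3*z)*sin(z)/9 + exp(3*z)*cos(z)/3 − (1/9)·I.
Solving for I: (1 + 1/9)·I equals the remaining terms, so I = (9/10)·(exp(3*z)*sin(z)/9 + exp(3*z)*cos(z)/3).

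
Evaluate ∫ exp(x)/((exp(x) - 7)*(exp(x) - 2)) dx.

log(exp(x) - 7)/5 - log(exp(x) - 2)/5 + C

Let u = e^x, du = e^x dx.
The integral becomes ∫ du/((u-7)(u-2)); decompose into partial fractions.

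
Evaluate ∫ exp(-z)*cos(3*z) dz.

3*exp(-z)*sin(3*z)/10 - exp(-z)*cos(3*z)/10 + C

Let I denote the integral. Integrate by parts with u = cos(3*z), dv = exp(-z) dz, so v = -exp(-z): I = -exp(-z)*cos(3*z) − 3·∫ exp(-z)*sin(3*z) dz.
Apply parts again with u = sin(3*z), dv = exp(-z) dz: ∫ exp(-z)*sin(3*z) dz = -exp(-z)*sin(3*z) + 3·I. Substituting back brings back I: I = 3*exp(-z)*sin(3*z) - exp(-z)*cos(3*z) − 9·I.
Solving for I: (1 + 9)·I equals the remaining terms, so I = (1/10)·(3*exp(-z)*sin(3*z) - exp(-z)*cos(3*z)).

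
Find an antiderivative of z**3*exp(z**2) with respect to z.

(z**2 - 1)*exp(z**2)/2 + C

Let u = z², du = 2z dz; rewrite as (1/2)∫ u^1·exp(1u) du.
Now integrate by parts 1 time.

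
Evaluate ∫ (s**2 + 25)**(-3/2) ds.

Substitute s = 5·tan(θ), so ds = 5·sec(θ)^2 dθ and the radical becomes sqrt(s**2 + 25) = 5·sec(θ) by the Pythagorean identity.
Integrate the resulting trig expression in θ, then back-substitute tan(θ) = s/5, sec(θ) = sqrt(s**2 + 25)/5 (absorbing any constant into C).

s/(25*sqrt(s**2 + 25)) + C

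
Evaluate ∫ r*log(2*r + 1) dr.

r**2*log(2*r + 1)/2 - r**2/4 + r/4 - log(2*r + 1)/8 + C

Use integration by parts with u = log(2*r + 1), dv = r dr.
Then du = 2/(2*r + 1) dr and v = r**2/2.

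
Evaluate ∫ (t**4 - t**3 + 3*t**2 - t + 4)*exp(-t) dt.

(-t**4 - 3*t**3 - 12*t**2 - 23*t - 27)*exp(-t) + C

Use integration by parts with u = t**4 - t**3 + 3*t**2 - t + 4, dv = exp(-t) dt, so v = -exp(-t).
Apply parts 4 times (tabular method): alternate signs, differentiate u down to 0, integrate dv up.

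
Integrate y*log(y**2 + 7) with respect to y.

Let u = y**2 + 7, so du = (2*y) dy.
The integral becomes (1/2)·∫ log(u) du; integrate by parts with u′=log(u), dv′=du.

y**2*log(y**2 + 7)/2 - y**2/2 + 7*log(y**2 + 7)/2 + C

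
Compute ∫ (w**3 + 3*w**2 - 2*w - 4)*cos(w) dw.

Use integration by parts with u = w**3 + 3*w**2 - 2*w - 4, dv = cos(w) dw, so v = sin(w).
Apply parts 3 times (tabular method): alternate signs, differentiate u down to 0, integrate dv up.

w**3*sin(w) + 3*w**2*sin(w) + 3*w**2*cos(w) - 8*w*sin(w) + 6*w*cos(w) - 10*sin(w) - 8*cos(w) + C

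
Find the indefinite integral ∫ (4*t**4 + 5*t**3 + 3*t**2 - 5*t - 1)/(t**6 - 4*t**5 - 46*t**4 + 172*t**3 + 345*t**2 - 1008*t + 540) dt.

6341*log(t - 6)/2700 - 1587*log(t - 5)/704 + 283*log(t - 1)/4900 + 115*log(t + 3)/1728 - 4241*log(t + 6)/19404 - 3/(280*t - 280) + C

Factor the denominator: (t - 6)*(t - 5)*(t - 1)**2*(t + 3)*(t + 6).
Partial-fraction decomposition: -4241/(19404*(t + 6)) + 115/(1728*(t + 3)) + 283/(4900*(t - 1)) + 3/(280*(t - 1)**2) - 1587/(704*(t - 5)) + 6341/(2700*(t - 6)).
Integrate each term; A/(t−a) gives A·log|t−a|; A/(t−a)² gives −A/(t−a).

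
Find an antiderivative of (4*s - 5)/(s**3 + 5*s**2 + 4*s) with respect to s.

-5*log(s)/4 + 3*log(s + 1) - 7*log(s + 4)/4 + C

Factor the denominator: s*(s + 1)*(s + 4).
Partial-fraction decomposition: -7/(4*(s + 4)) + 3/(s + 1) - 5/(4*s).
Integrate each term: A/(s−a) contributes A·log|s−a|.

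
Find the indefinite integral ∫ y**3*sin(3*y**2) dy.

-y**2*cos(3*y**2)/6 + sin(3*y**2)/18 + C

Let u = y², du = 2y dy; rewrite as (1/2)∫ u^1·sin(3u) du.
Now integrate by parts 1 time.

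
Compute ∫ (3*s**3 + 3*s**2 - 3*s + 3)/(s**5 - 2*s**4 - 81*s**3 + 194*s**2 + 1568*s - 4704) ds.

193*log(s - 7)/273 - 1979*log(s - 4)/3300 + 519*log(s + 6)/1300 - 39*log(s + 7)/77 + 7/(10*s - 40) + C

Factor the denominator: (s - 7)*(s - 4)**2*(s + 6)*(s + 7).
Partial-fraction decomposition: -39/(77*(s + 7)) + 519/(1300*(s + 6)) - 1979/(3300*(s - 4)) - 7/(10*(s - 4)**2) + 193/(273*(s - 7)).
Integrate each term; A/(s−a) gives A·log|s−a|; A/(s−a)² gives −A/(s−a).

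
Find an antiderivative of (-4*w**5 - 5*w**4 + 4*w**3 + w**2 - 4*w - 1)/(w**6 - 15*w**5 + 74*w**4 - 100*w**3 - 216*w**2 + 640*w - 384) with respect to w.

Factor the denominator: (w - 6)*(w - 4)**2*(w - 2)*(w - 1)*(w + 2).
Partial-fraction decomposition: -1/(128*(w + 2)) - 1/(15*(w - 1)) + 181/(64*(w - 2)) + 2429/(48*(w - 4)) + 569/(8*(w - 4)**2) - 36709/(640*(w - 6)).
Integrate each term; A/(w−a) gives A·log|w−a|; A/(w−a)² gives −A/(w−a).

-36709*log(w - 6)/640 + 2429*log(w - 4)/48 + 181*log(w - 2)/64 - log(w - 1)/15 - log(w + 2)/128 - 569/(8*w - 32) + C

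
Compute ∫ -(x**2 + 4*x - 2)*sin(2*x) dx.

Use integration by parts with u = x**2 + 4*x - 2, dv = -sin(2*x) dx, so v = cos(2*x)/2.
Apply parts 2 times (tabular method): alternate signs, differentiate u down to 0, integrate dv up.

x**2*cos(2*x)/2 - x*sin(2*x)/2 + 2*x*cos(2*x) - sin(2*x) - 5*cos(2*x)/4 + C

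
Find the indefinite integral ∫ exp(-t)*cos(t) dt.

exp(-t)*sin(t)/2 - exp(-t)*cos(t)/2 + C

Let I denote the integral. Integrate by parts with u = cos(t), dv = exp(-t) dt, so v = -exp(-t): I = -exp(-t)*cos(t) − ∫ exp(-t)*sin(t) dt.
Apply parts again with u = sin(t), dv = exp(-t) dt: ∫ exp(-t)*sin(t) dt = -exp(-t)*sin(t) + I. Substituting back brings back I: I = exp(-t)*sin(t) - exp(-t)*cos(t) − I.
Solving for I: (1 + 1)·I equals the remaining terms, so I = (1/2)·(exp(-t)*sin(t) - exp(-t)*cos(t)).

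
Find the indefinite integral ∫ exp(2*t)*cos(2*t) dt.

exp(2*t)*sin(2*t)/4 + exp(2*t)*cos(2*t)/4 + C

Let I denote the integral. Integrate by parts with u = cos(2*t), dv = exp(2*t) dt, so v = exp(2*t)/2: I = exp(2*t)*cos(2*t)/2 + ∫ exp(2*t)*sin(2*t) dt.
Apply parts again with u = sin(2*t), dv = exp(2*t) dt: ∫ exp(2*t)*sin(2*t) dt = exp(2*t)*sin(2*t)/2 − I. Substituting back brings back I: I = exp(2*t)*sin(2*t)/2 + exp(2*t)*cos(2*t)/2 − I.
Solving for I: (1 + 1)·I equals the remaining terms, so I = (1/2)·(exp(2*t)*sin(2*t)/2 + exp(2*t)*cos(2*t)/2).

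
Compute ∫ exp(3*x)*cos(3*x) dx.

Let I denote the integral. Integrate by parts with u = cos(3*x), dv = exp(3*x) dx, so v = exp(3*x)/3: I = exp(3*x)*cos(3*x)/3 + ∫ exp(3*x)*sin(3*x) dx.
Apply parts again with u = sin(3*x), dv = exp(3*x) dx: ∫ exp(3*x)*sin(3*x) dx = exp(3*x)*sin(3*x)/3 − I. Substituting back brings back I: I = exp(3*x)*sin(3*x)/3 + exp(3*x)*cos(3*x)/3 − I.
Solving for I: (1 + 1)·I equals the remaining terms, so I = (1/2)·(exp(3*x)*sin(3*x)/3 + exp(3*x)*cos(3*x)/3).

exp(3*x)*sin(3*x)/6 + exp(3*x)*cos(3*x)/6 + C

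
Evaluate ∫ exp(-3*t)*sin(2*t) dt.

Let I denote the integral. Integrate by parts with u = sin(2*t), dv = exp(-3*t) dt, so v = -exp(-3*t)/3: I = -exp(-3*t)*sin(2*t)/3 + (2/3)·∫ exp(-3*t)*cos(2*t) dt.
Apply parts again with u = cos(2*t), dv = exp(-3*t) dt: ∫ exp(-3*t)*cos(2*t) dt = -exp(-3*t)*cos(2*t)/3 − (2/3)·I. Substituting back brings back I: I = -exp(-3*t)*sin(2*t)/3 - 2*exp(-3*t)*cos(2*t)/9 − (4/9)·I.
Solving for I: (1 + 4/9)·I equals the remaining terms, so I = (9/13)·(-exp(-3*t)*sin(2*t)/3 - 2*exp(-3*t)*cos(2*t)/9).

-3*exp(-3*t)*sin(2*t)/13 - 2*exp(-3*t)*cos(2*t)/13 + C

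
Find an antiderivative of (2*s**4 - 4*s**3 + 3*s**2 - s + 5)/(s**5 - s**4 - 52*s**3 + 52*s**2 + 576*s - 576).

Factor the denominator: (s - 6)*(s - 4)*(s - 1)*(s + 4)*(s + 6).
Partial-fraction decomposition: 715/(336*(s + 6)) - 33/(32*(s + 4)) + 1/(105*(s - 1)) - 61/(96*(s - 4)) + 367/(240*(s - 6)).
Integrate each term: A/(s−a) contributes A·log|s−a|.

367*log(s - 6)/240 - 61*log(s - 4)/96 + log(s - 1)/105 - 33*log(s + 4)/32 + 715*log(s + 6)/336 + C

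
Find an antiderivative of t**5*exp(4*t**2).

(8*t**4 - 4*t**2 + 1)*exp(4*t**2)/64 + C

Let u = t², du = 2t dt; rewrite as (1/2)∫ u^2·exp(4u) du.
Now integrate by parts 2 times.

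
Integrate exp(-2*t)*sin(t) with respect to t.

Let I denote the integral. Integrate by parts with u = sin(t), dv = exp(-2*t) dt, so v = -exp(-2*t)/2: I = -exp(-2*t)*sin(t)/2 + (1/2)·∫ exp(-2*t)*cos(t) dt.
Apply parts again with u = cos(t), dv = exp(-2*t) dt: ∫ exp(-2*t)*cos(t) dt = -exp(-2*t)*cos(t)/2 − (1/2)·I. Substituting back brings back I: I = -exp(-2*t)*sin(t)/2 - exp(-2*t)*cos(t)/4 − (1/4)·I.
Solving for I: (1 + 1/4)·I equals the remaining terms, so I = (4/5)·(-exp(-2*t)*sin(t)/2 - exp(-2*t)*cos(t)/4).

-2*exp(-2*t)*sin(t)/5 - exp(-2*t)*cos(t)/5 + C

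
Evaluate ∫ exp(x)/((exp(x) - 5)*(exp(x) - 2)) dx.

log(exp(x) - 5)/3 - log(exp(x) - 2)/3 + C

Let u = e^x, du = e^x dx.
The integral becomes ∫ du/((u-2)(u-5)); decompose into partial fractions.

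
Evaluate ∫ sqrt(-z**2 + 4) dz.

z*sqrt(-z**2 + 4)/2 + 2*asin(z/2) + C

Substitute z = 2·sin(θ), so dz = 2·cos(θ) dθ and the radical becomes sqrt(-z**2 + 4) = 2·cos(θ) by the Pythagorean identity.
Integrate the resulting trig expression in θ, then back-substitute θ = asin(z/2), sin(θ) = z/2, cos(θ) = sqrt(-z**2 + 4)/2 (absorbing any constant into C).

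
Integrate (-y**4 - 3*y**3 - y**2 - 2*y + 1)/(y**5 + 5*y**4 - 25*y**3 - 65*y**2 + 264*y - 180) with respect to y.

-11*log(y - 3)/9 + 47*log(y - 2)/56 - log(y - 1)/14 + 11*log(y + 5)/14 - 671*log(y + 6)/504 + C

Factor the denominator: (y - 3)*(y - 2)*(y - 1)*(y + 5)*(y + 6).
Partial-fraction decomposition: -671/(504*(y + 6)) + 11/(14*(y + 5)) - 1/(14*(y - 1)) + 47/(56*(y - 2)) - 11/(9*(y - 3)).
Integrate each term: A/(y−a) contributes A·log|y−a|.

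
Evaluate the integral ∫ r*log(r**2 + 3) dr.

Let u = r**2 + 3, so du = (2*r) dr.
The integral becomes (1/2)·∫ log(u) du; integrate by parts with u′=log(u), dv′=du.

r**2*log(r**2 + 3)/2 - r**2/2 + 3*log(r**2 + 3)/2 + C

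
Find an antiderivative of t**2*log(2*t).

Use integration by parts with u = log(2*t), dv = t**2 dt.
Then du = 1/t dt and v = t**3/3.

t**3*(log(t) + log(2))/3 - t**3/9 + C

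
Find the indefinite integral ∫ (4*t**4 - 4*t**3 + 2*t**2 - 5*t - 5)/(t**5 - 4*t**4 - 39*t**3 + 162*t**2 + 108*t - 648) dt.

4357*log(t - 6)/864 - 15109*log(t - 3)/6075 - 109*log(t + 2)/800 + 6145*log(t + 6)/3888 + 214/(135*t - 405) + C

Factor the denominator: (t - 6)*(t - 3)**2*(t + 2)*(t + 6).
Partial-fraction decomposition: 6145/(3888*(t + 6)) - 109/(800*(t + 2)) - 15109/(6075*(t - 3)) - 214/(135*(t - 3)**2) + 4357/(864*(t - 6)).
Integrate each term; A/(t−a) gives A·log|t−a|; A/(t−a)² gives −A/(t−a).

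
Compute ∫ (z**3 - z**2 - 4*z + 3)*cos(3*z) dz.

Use integration by parts with u = z**3 - z**2 - 4*z + 3, dv = cos(3*z) dz, so v = sin(3*z)/3.
Apply parts 3 times (tabular method): alternate signs, differentiate u down to 0, integrate dv up.

z**3*sin(3*z)/3 - z**2*sin(3*z)/3 + z**2*cos(3*z)/3 - 14*z*sin(3*z)/9 - 2*z*cos(3*z)/9 + 29*sin(3*z)/27 - 14*cos(3*z)/27 + C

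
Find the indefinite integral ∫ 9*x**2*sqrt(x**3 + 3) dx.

2*(x**3 + 3)**(3/2) + C

Let u = x**3 + 3, so du = (3*x**2) dx.
Rewriting, the integral becomes 3·∫ √u du = 3·(2/3)u^(3/2).
Substituting back, u = x**3 + 3.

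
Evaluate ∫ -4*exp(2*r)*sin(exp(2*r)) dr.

Let u = exp(2*r), so du = (2*exp(2*r)) dr.
Rewriting, the integral becomes -2·∫ sin(u) du = -2·-cos(u).
Substituting back, u = exp(2*r).

2*cos(exp(2*r)) + C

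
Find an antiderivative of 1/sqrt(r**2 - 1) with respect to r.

Substitute r = sec(θ), so dr = sec(θ)*tan(θ) dθ and the radical becomes sqrt(r**2 - 1) = tan(θ) by the Pythagorean identity.
Integrate the resulting trig expression in θ, then back-substitute sec(θ) = r, tan(θ) = sqrt(r**2 - 1) (absorbing any constant into C).

log(r + sqrt(r**2 - 1)) + C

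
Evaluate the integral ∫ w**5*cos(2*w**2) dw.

Let u = w², du = 2w dw; rewrite as (1/2)∫ u^2·cos(2u) du.
Now integrate by parts 2 times.

w**4*sin(2*w**2)/4 + w**2*cos(2*w**2)/4 - sin(2*w**2)/8 + C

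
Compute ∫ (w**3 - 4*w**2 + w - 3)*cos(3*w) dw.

w**3*sin(3*w)/3 - 4*w**2*sin(3*w)/3 + w**2*cos(3*w)/3 + w*sin(3*w)/9 - 8*w*cos(3*w)/9 - 19*sin(3*w)/27 + cos(3*w)/27 + C

Use integration by parts with u = w**3 - 4*w**2 + w - 3, dv = cos(3*w) dw, so v = sin(3*w)/3.
Apply parts 3 times (tabular method): alternate signs, differentiate u down to 0, integrate dv up.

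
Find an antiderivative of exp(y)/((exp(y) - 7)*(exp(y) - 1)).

log(exp(y) - 7)/6 - log(exp(y) - 1)/6 + C

Let u = e^y, du = e^y dy.
The integral becomes ∫ du/((u-1)(u-7)); decompose into partial fractions.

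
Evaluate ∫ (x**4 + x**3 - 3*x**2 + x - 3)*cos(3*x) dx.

x**4*sin(3*x)/3 + x**3*sin(3*x)/3 + 4*x**3*cos(3*x)/9 - 13*x**2*sin(3*x)/9 + x**2*cos(3*x)/3 + x*sin(3*x)/9 - 26*x*cos(3*x)/27 - 55*sin(3*x)/81 + cos(3*x)/27 + C

Use integration by parts with u = x**4 + x**3 - 3*x**2 + x - 3, dv = cos(3*x) dx, so v = sin(3*x)/3.
Apply parts 4 times (tabular method): alternate signs, differentiate u down to 0, integrate dv up.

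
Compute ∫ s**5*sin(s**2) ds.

-s**4*cos(s**2)/2 + s**2*sin(s**2) + cos(s**2) + C

Let u = s², du = 2s ds; rewrite as (1/2)∫ u^2·sin(1u) du.
Now integrate by parts 2 times.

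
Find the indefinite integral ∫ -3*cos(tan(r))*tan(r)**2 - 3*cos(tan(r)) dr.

-3*sin(tan(r)) + C

Let u = tan(r), so du = (tan(r)**2 + 1) dr.
Rewriting, the integral becomes -3·∫ cos(u) du = -3·sin(u).
Substituting back, u = tan(r).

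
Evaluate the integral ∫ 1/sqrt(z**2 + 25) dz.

log(z + sqrt(z**2 + 25)) + C

Substitute z = 5·tan(θ), so dz = 5·sec(θ)^2 dθ and the radical becomes sqrt(z**2 + 25) = 5·sec(θ) by the Pythagorean identity.
Integrate the resulting trig expression in θ, then back-substitute tan(θ) = z/5, sec(θ) = sqrt(z**2 + 25)/5 (absorbing any constant into C).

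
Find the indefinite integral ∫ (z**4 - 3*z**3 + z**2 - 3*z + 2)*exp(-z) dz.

(-z**4 - z**3 - 4*z**2 - 5*z - 7)*exp(-z) + C

Use integration by parts with u = z**4 - 3*z**3 + z**2 - 3*z + 2, dv = exp(-z) dz, so v = -exp(-z).
Apply parts 4 times (tabular method): alternate signs, differentiate u down to 0, integrate dv up.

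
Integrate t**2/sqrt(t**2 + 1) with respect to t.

t*sqrt(t**2 + 1)/2 - log(t + sqrt(t**2 + 1))/2 + C

Substitute t = tan(θ), so dt = sec(θ)^2 dθ and the radical becomes sqrt(t**2 + 1) = sec(θ) by the Pythagorean identity.
Integrate the resulting trig expression in θ, then back-substitute tan(θ) = t, sec(θ) = sqrt(t**2 + 1) (absorbing any constant into C).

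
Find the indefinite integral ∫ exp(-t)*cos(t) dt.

Let I denote the integral. Integrate by parts with u = cos(t), dv = exp(-t) dt, so v = -exp(-t): I = -exp(-t)*cos(t) − ∫ exp(-t)*sin(t) dt.
Apply parts again with u = sin(t), dv = exp(-t) dt: ∫ exp(-t)*sin(t) dt = -exp(-t)*sin(t) + I. Substituting back brings back I: I = exp(-t)*sin(t) - exp(-t)*cos(t) − I.
Solving for I: (1 + 1)·I equals the remaining terms, so I = (1/2)·(exp(-t)*sin(t) - exp(-t)*cos(t)).

exp(-t)*sin(t)/2 - exp(-t)*cos(t)/2 + C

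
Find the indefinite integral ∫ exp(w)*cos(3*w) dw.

Let I denote the integral. Integrate by parts with u = cos(3*w), dv = exp(w) dw, so v = exp(w): I = exp(w)*cos(3*w) + 3·∫ exp(w)*sin(3*w) dw.
Apply parts again with u = sin(3*w), dv = exp(w) dw: ∫ exp(w)*sin(3*w) dw = exp(w)*sin(3*w) − 3·I. Substituting back brings back I: I = 3*exp(w)*sin(3*w) + exp(w)*cos(3*w) − 9·I.
Solving for I: (1 + 9)·I equals the remaining terms, so I = (1/10)·(3*exp(w)*sin(3*w) + exp(w)*cos(3*w)).

3*exp(w)*sin(3*w)/10 + exp(w)*cos(3*w)/10 + C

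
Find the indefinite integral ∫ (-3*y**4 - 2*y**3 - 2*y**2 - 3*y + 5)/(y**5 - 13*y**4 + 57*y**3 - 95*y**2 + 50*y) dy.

log(y)/10 + 463*log(y - 5)/720 - 73*log(y - 2)/18 + 5*log(y - 1)/16 + 437/(12*y - 60) + C

Factor the denominator: y*(y - 5)**2*(y - 2)*(y - 1).
Partial-fraction decomposition: 5/(16*(y - 1)) - 73/(18*(y - 2)) + 463/(720*(y - 5)) - 437/(12*(y - 5)**2) + 1/(10*y).
Integrate each term; A/(y−a) gives A·log|y−a|; A/(y−a)² gives −A/(y−a).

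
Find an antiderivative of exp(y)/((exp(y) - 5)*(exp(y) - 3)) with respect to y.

log(exp(y) - 5)/2 - log(exp(y) - 3)/2 + C

Let u = e^y, du = e^y dy.
The integral becomes ∫ du/((u-5)(u-3)); decompose into partial fractions.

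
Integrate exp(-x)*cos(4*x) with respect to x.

4*exp(-x)*sin(4*x)/17 - exp(-x)*cos(4*x)/17 + C

Let I denote the integral. Integrate by parts with u = cos(4*x), dv = exp(-x) dx, so v = -exp(-x): I = -exp(-x)*cos(4*x) − 4·∫ exp(-x)*sin(4*x) dx.
Apply parts again with u = sin(4*x), dv = exp(-x) dx: ∫ exp(-x)*sin(4*x) dx = -exp(-x)*sin(4*x) + 4·I. Substituting back brings back I: I = 4*exp(-x)*sin(4*x) - exp(-x)*cos(4*x) − 16·I.
Solving for I: (1 + 16)·I equals the remaining terms, so I = (1/17)·(4*exp(-x)*sin(4*x) - exp(-x)*cos(4*x)).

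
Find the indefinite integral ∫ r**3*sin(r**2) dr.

Let u = r², du = 2r dr; rewrite as (1/2)∫ u^1·sin(1u) du.
Now integrate by parts 1 time.

-r**2*cos(r**2)/2 + sin(r**2)/2 + C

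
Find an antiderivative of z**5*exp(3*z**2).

(9*z**4 - 6*z**2 + 2)*exp(3*z**2)/54 + C

Let u = z², du = 2z dz; rewrite as (1/2)∫ u^2·exp(3u) du.
Now integrate by parts 2 times.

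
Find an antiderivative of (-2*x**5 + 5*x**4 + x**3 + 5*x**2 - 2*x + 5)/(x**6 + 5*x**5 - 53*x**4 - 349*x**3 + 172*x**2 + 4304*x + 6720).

Factor the denominator: (x - 7)*(x - 4)*(x + 3)*(x + 4)**2*(x + 5).
Partial-fraction decomposition: -1565/(36*(x + 5)) + 273609/(7744*(x + 4)) - 3357/(88*(x + 4)**2) + 46/(7*(x + 3)) + 209/(4032*(x - 4)) - 701/(1452*(x - 7)).
Integrate each term; A/(x−a) gives A·log|x−a|; A/(x−a)² gives −A/(x−a).

-701*log(x - 7)/1452 + 209*log(x - 4)/4032 + 46*log(x + 3)/7 + 273609*log(x + 4)/7744 - 1565*log(x + 5)/36 + 3357/(88*x + 352) + C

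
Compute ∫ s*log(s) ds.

Use integration by parts with u = log(s), dv = s ds.
Then du = 1/s ds and v = s**2/2.

s**2*log(s)/2 - s**2/4 + C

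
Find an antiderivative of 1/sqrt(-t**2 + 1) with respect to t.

asin(t) + C

Substitute t = sin(θ), so dt = cos(θ) dθ and the radical becomes sqrt(-t**2 + 1) = cos(θ) by the Pythagorean identity.
Integrate the resulting trig expression in θ, then back-substitute θ = asin(t), sin(θ) = t, cos(θ) = sqrt(-t**2 + 1) (absorbing any constant into C).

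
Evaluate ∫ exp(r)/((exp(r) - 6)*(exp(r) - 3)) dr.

Let u = e^r, du = e^r dr.
The integral becomes ∫ du/((u-6)(u-3)); decompose into partial fractions.

log(exp(r) - 6)/3 - log(exp(r) - 3)/3 + C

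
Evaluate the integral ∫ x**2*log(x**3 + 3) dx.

Let u = x**3 + 3, so du = (3*x**2) dx.
The integral becomes (1/3)·∫ log(u) du; integrate by parts with u′=log(u), dv′=du.

x**3*log(x**3 + 3)/3 - x**3/3 + log(x**3 + 3) + C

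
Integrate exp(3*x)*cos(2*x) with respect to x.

2*exp(3*x)*sin(2*x)/13 + 3*exp(3*x)*cos(2*x)/13 + C

Let I denote the integral. Integrate by parts with u = cos(2*x), dv = exp(3*x) dx, so v = exp(3*x)/3: I = exp(3*x)*cos(2*x)/3 + (2/3)·∫ exp(3*x)*sin(2*x) dx.
Apply parts again with u = sin(2*x), dv = exp(3*x) dx: ∫ exp(3*x)*sin(2*x) dx = exp(3*x)*sin(2*x)/3 − (2/3)·I. Substituting back brings back I: I = 2*exp(3*x)*sin(2*x)/9 + exp(3*x)*cos(2*x)/3 − (4/9)·I.
Solving for I: (1 + 4/9)·I equals the remaining terms, so I = (9/13)·(2*exp(3*x)*sin(2*x)/9 + exp(3*x)*cos(2*x)/3).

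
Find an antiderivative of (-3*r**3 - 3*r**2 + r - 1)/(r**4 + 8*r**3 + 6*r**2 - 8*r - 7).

Factor the denominator: (r - 1)*(r + 1)**2*(r + 7).
Partial-fraction decomposition: -437/(144*(r + 7)) + 2/(9*(r + 1)) + 1/(6*(r + 1)**2) - 3/(16*(r - 1)).
Integrate each term; A/(r−a) gives A·log|r−a|; A/(r−a)² gives −A/(r−a).

-3*log(r - 1)/16 + 2*log(r + 1)/9 - 437*log(r + 7)/144 - 1/(6*r + 6) + C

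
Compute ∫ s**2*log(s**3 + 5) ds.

Let u = s**3 + 5, so du = (3*s**2) ds.
The integral becomes (1/3)·∫ log(u) du; integrate by parts with u′=log(u), dv′=du.

s**3*log(s**3 + 5)/3 - s**3/3 + 5*log(s**3 + 5)/3 + C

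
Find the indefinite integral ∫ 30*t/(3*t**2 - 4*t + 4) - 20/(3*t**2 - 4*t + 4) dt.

Let u = 3*t**2 - 4*t + 4, so du = (6*t - 4) dt.
Rewriting, the integral becomes 5·∫ 1/u du = 5·log(u).
Substituting back, u = 3*t**2 - 4*t + 4.

5*log(3*t**2 - 4*t + 4) + C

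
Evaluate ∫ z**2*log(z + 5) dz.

Use integration by parts with u = log(z + 5), dv = z**2 dz.
Then du = 1/(z + 5) dz and v = z**3/3.

z**3*log(z + 5)/3 - z**3/9 + 5*z**2/6 - 25*z/3 + 125*log(z + 5)/3 + C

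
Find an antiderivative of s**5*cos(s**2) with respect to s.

s**4*sin(s**2)/2 + s**2*cos(s**2) - sin(s**2) + C

Let u = s², du = 2s ds; rewrite as (1/2)∫ u^2·cos(1u) du.
Now integrate by parts 2 times.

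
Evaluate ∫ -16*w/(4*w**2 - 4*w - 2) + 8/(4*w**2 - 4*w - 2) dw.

Let u = 4*w**2 - 4*w - 2, so du = (8*w - 4) dw.
Rewriting, the integral becomes -2·∫ 1/u du = -2·log(u).
Substituting back, u = 4*w**2 - 4*w - 2.

-2*log(4*w**2 - 4*w - 2) + C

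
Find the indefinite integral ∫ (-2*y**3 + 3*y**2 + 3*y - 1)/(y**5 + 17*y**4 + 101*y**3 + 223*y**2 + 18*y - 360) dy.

log(y - 1)/280 - 71*log(y + 3)/24 + 163*log(y + 4)/10 - 103*log(y + 5)/4 + 521*log(y + 6)/42 + C

Factor the denominator: (y - 1)*(y + 3)*(y + 4)*(y + 5)*(y + 6).
Partial-fraction decomposition: 521/(42*(y + 6)) - 103/(4*(y + 5)) + 163/(10*(y + 4)) - 71/(24*(y + 3)) + 1/(280*(y - 1)).
Integrate each term: A/(y−a) contributes A·log|y−a|.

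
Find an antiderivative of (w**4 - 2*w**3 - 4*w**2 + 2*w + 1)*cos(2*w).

Use integration by parts with u = w**4 - 2*w**3 - 4*w**2 + 2*w + 1, dv = cos(2*w) dw, so v = sin(2*w)/2.
Apply parts 4 times (tabular method): alternate signs, differentiate u down to 0, integrate dv up.

w**4*sin(2*w)/2 - w**3*sin(2*w) + w**3*cos(2*w) - 7*w**2*sin(2*w)/2 - 3*w**2*cos(2*w)/2 + 5*w*sin(2*w)/2 - 7*w*cos(2*w)/2 + 9*sin(2*w)/4 + 5*cos(2*w)/4 + C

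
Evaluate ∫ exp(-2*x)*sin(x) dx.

Let I denote the integral. Integrate by parts with u = sin(x), dv = exp(-2*x) dx, so v = -exp(-2*x)/2: I = -exp(-2*x)*sin(x)/2 + (1/2)·∫ exp(-2*x)*cos(x) dx.
Apply parts again with u = cos(x), dv = exp(-2*x) dx: ∫ exp(-2*x)*cos(x) dx = -exp(-2*x)*cos(x)/2 − (1/2)·I. Substituting back brings back I: I = -exp(-2*x)*sin(x)/2 - exp(-2*x)*cos(x)/4 − (1/4)·I.
Solving for I: (1 + 1/4)·I equals the remaining terms, so I = (4/5)·(-exp(-2*x)*sin(x)/2 - exp(-2*x)*cos(x)/4).

-2*exp(-2*x)*sin(x)/5 - exp(-2*x)*cos(x)/5 + C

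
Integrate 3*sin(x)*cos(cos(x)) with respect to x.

Let u = cos(x), so du = (-sin(x)) dx.
Rewriting, the integral becomes -3·∫ cos(u) du = -3·sin(u).
Substituting back, u = cos(x).

-3*sin(cos(x)) + C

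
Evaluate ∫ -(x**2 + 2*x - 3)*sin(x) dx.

Use integration by parts with u = x**2 + 2*x - 3, dv = -sin(x) dx, so v = cos(x).
Apply parts 2 times (tabular method): alternate signs, differentiate u down to 0, integrate dv up.

x**2*cos(x) - 2*x*sin(x) + 2*x*cos(x) - 2*sin(x) - 5*cos(x) + C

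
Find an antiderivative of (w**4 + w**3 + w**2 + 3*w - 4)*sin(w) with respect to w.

Use integration by parts with u = w**4 + w**3 + w**2 + 3*w - 4, dv = sin(w) dw, so v = -cos(w).
Apply parts 4 times (tabular method): alternate signs, differentiate u down to 0, integrate dv up.

-w**4*cos(w) + 4*w**3*sin(w) - w**3*cos(w) + 3*w**2*sin(w) + 11*w**2*cos(w) - 22*w*sin(w) + 3*w*cos(w) - 3*sin(w) - 18*cos(w) + C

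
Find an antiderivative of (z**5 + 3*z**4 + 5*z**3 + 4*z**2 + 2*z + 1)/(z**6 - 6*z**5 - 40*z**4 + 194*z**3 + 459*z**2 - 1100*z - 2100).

Factor the denominator: (z - 7)*(z - 5)*(z - 3)*(z + 2)**2*(z + 5).
Partial-fraction decomposition: 223/(1080*(z + 5)) - 9032/(297675*(z + 2)) + 11/(945*(z + 2)**2) + 83/(200*(z - 3)) - 717/(245*(z - 5)) + 1621/(486*(z - 7)).
Integrate each term; A/(z−a) gives A·log|z−a|; A/(z−a)² gives −A/(z−a).

1621*log(z - 7)/486 - 717*log(z - 5)/245 + 83*log(z - 3)/200 - 9032*log(z + 2)/297675 + 223*log(z + 5)/1080 - 11/(945*z + 1890) + C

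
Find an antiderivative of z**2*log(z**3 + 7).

Let u = z**3 + 7, so du = (3*z**2) dz.
The integral becomes (1/3)·∫ log(u) du; integrate by parts with u′=log(u), dv′=du.

z**3*log(z**3 + 7)/3 - z**3/3 + 7*log(z**3 + 7)/3 + C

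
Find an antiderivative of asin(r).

Use integration by parts with u = arcsin(r), dv = dr.
Then du = 1/sqrt(-r**2 + 1) dr.

r*asin(r) + sqrt(-r**2 + 1) + C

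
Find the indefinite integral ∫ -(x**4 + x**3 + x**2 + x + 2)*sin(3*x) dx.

x**4*cos(3*x)/3 - 4*x**3*sin(3*x)/9 + x**3*cos(3*x)/3 - x**2*sin(3*x)/3 - x**2*cos(3*x)/9 + 2*x*sin(3*x)/27 + x*cos(3*x)/9 - sin(3*x)/27 + 56*cos(3*x)/81 + C

Use integration by parts with u = x**4 + x**3 + x**2 + x + 2, dv = -sin(3*x) dx, so v = cos(3*x)/3.
Apply parts 4 times (tabular method): alternate signs, differentiate u down to 0, integrate dv up.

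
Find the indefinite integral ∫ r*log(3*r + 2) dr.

Use integration by parts with u = log(3*r + 2), dv = r dr.
Then du = 3/(3*r + 2) dr and v = r**2/2.

r**2*log(3*r + 2)/2 - r**2/4 + r/3 - 2*log(3*r + 2)/9 + C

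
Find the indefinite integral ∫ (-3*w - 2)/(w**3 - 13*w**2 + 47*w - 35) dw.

Factor the denominator: (w - 7)*(w - 5)*(w - 1).
Partial-fraction decomposition: -5/(24*(w - 1)) + 17/(8*(w - 5)) - 23/(12*(w - 7)).
Integrate each term: A/(w−a) contributes A·log|w−a|.

-23*log(w - 7)/12 + 17*log(w - 5)/8 - 5*log(w - 1)/24 + C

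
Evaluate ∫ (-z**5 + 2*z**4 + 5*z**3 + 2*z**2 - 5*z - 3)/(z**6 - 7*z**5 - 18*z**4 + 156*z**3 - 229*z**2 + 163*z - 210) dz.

Factor the denominator: (z - 7)*(z - 3)*(z - 2)*(z + 5)*(z**2 + 1).
Partial-fraction decomposition: (2*z - 1)/(50*(z**2 + 1)) - 7/(32*(z + 5)) + 1/(5*(z - 2)) - 27/(160*(z - 3)) - 341/(400*(z - 7)).
Integrate each term; A/(z−a) gives A·log|z−a|; the (Bz+D)/(z²+p²) term gives a log and an atan.

-341*log(z - 7)/400 - 27*log(z - 3)/160 + log(z - 2)/5 - 7*log(z + 5)/32 + log(z**2 + 1)/50 - atan(z)/50 + C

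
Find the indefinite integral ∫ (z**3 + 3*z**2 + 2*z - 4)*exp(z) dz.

(z**3 + 2*z - 6)*exp(z) + C

Use integration by parts with u = z**3 + 3*z**2 + 2*z - 4, dv = exp(z) dz, so v = exp(z).
Apply parts 3 times (tabular method): alternate signs, differentiate u down to 0, integrate dv up.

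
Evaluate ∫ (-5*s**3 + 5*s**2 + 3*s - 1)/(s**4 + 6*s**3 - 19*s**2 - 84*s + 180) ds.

-41*log(s - 3)/36 + 15*log(s - 2)/56 + 367*log(s + 5)/28 - 1241*log(s + 6)/72 + C

Factor the denominator: (s - 3)*(s - 2)*(s + 5)*(s + 6).
Partial-fraction decomposition: -1241/(72*(s + 6)) + 367/(28*(s + 5)) + 15/(56*(s - 2)) - 41/(36*(s - 3)).
Integrate each term: A/(s−a) contributes A·log|s−a|.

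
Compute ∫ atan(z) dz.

z*atan(z) - log(z**2 + 1)/2 + C

Use integration by parts with u = arctan(z), dv = dz.
Then du = 1/(z**2 + 1) dz.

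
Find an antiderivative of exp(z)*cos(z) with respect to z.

exp(z)*sin(z)/2 + exp(z)*cos(z)/2 + C

Let I denote the integral. Integrate by parts with u = cos(z), dv = exp(z) dz, so v = exp(z): I = exp(z)*cos(z) + ∫ exp(z)*sin(z) dz.
Apply parts again with u = sin(z), dv = exp(z) dz: ∫ exp(z)*sin(z) dz = exp(z)*sin(z) − I. Substituting back brings back I: I = exp(z)*sin(z) + exp(z)*cos(z) − I.
Solving for I: (1 + 1)·I equals the remaining terms, so I = (1/2)·(exp(z)*sin(z) + exp(z)*cos(z)).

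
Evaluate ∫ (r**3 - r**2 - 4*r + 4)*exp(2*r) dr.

(4*r**3 - 10*r**2 - 6*r + 19)*exp(2*r)/8 + C

Use integration by parts with u = r**3 - r**2 - 4*r + 4, dv = exp(2*r) dr, so v = exp(2*r)/2.
Apply parts 3 times (tabular method): alternate signs, differentiate u down to 0, integrate dv up.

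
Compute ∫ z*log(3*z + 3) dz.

Use integration by parts with u = log(3*z + 3), dv = z dz.
Then du = 3/(3*z + 3) dz and v = z**2/2.

z**2*log(3*z + 3)/2 - z**2/4 + z/2 - log(z + 1)/2 + C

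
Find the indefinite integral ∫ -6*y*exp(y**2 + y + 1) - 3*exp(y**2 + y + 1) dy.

Let u = y**2 + y + 1, so du = (2*y + 1) dy.
Rewriting, the integral becomes -3·∫ e^u du = -3·e^u.
Substituting back, u = y**2 + y + 1.

-3*exp(y**2 + y + 1) + C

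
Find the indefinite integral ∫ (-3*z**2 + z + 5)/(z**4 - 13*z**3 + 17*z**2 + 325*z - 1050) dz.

-45*log(z - 7)/8 + 97*log(z - 6)/11 - 13*log(z - 5)/4 + 5*log(z + 5)/88 + C

Factor the denominator: (z - 7)*(z - 6)*(z - 5)*(z + 5).
Partial-fraction decomposition: 5/(88*(z + 5)) - 13/(4*(z - 5)) + 97/(11*(z - 6)) - 45/(8*(z - 7)).
Integrate each term: A/(z−a) contributes A·log|z−a|.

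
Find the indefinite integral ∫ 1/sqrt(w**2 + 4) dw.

Substitute w = 2·tan(θ), so dw = 2·sec(θ)^2 dθ and the radical becomes sqrt(w**2 + 4) = 2·sec(θ) by the Pythagorean identity.
Integrate the resulting trig expression in θ, then back-substitute tan(θ) = w/2, sec(θ) = sqrt(w**2 + 4)/2 (absorbing any constant into C).

log(w + sqrt(w**2 + 4)) + C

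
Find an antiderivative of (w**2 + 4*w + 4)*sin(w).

-w**2*cos(w) + 2*w*sin(w) - 4*w*cos(w) + 4*sin(w) - 2*cos(w) + C

Use integration by parts with u = w**2 + 4*w + 4, dv = sin(w) dw, so v = -cos(w).
Apply parts 2 times (tabular method): alternate signs, differentiate u down to 0, integrate dv up.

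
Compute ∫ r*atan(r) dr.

r**2*atan(r)/2 - r/2 + atan(r)/2 + C

Use integration by parts with u = arctan(r), dv = r dr.
Then du = 1/(r**2 + 1) dr.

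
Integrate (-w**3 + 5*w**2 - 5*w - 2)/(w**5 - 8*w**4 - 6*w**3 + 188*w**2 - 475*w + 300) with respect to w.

Factor the denominator: (w - 5)*(w - 4)*(w - 3)*(w - 1)*(w + 5).
Partial-fraction decomposition: 91/(1440*(w + 5)) + 1/(48*(w - 1)) + 1/(32*(w - 3)) + 2/(9*(w - 4)) - 27/(80*(w - 5)).
Integrate each term: A/(w−a) contributes A·log|w−a|.

-27*log(w - 5)/80 + 2*log(w - 4)/9 + log(w - 3)/32 + log(w - 1)/48 + 91*log(w + 5)/1440 + C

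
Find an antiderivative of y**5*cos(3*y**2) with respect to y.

Let u = y², du = 2y dy; rewrite as (1/2)∫ u^2·cos(3u) du.
Now integrate by parts 2 times.

y**4*sin(3*y**2)/6 + y**2*cos(3*y**2)/9 - sin(3*y**2)/27 + C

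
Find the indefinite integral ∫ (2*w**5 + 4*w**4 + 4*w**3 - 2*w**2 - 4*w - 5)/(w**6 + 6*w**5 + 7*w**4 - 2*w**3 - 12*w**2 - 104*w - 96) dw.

Factor the denominator: (w - 2)*(w + 1)*(w + 3)*(w + 4)*(w**2 + 4).
Partial-fraction decomposition: (311*w - 374)/(1040*(w**2 + 4)) + 1301/(360*(w + 4)) - 281/(130*(w + 3)) + 1/(18*(w + 1)) + 139/(720*(w - 2)).
Integrate each term; A/(w−a) gives A·log|w−a|; the (Bw+D)/(w²+p²) term gives a log and an atan.

139*log(w - 2)/720 + log(w + 1)/18 - 281*log(w + 3)/130 + 1301*log(w + 4)/360 + 311*log(w**2 + 4)/2080 - 187*atan(w/2)/1040 + C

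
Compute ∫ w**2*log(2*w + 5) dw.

Use integration by parts with u = log(2*w + 5), dv = w**2 dw.
Then du = 2/(2*w + 5) dw and v = w**3/3.

w**3*log(2*w + 5)/3 - w**3/9 + 5*w**2/12 - 25*w/12 + 125*log(2*w + 5)/24 + C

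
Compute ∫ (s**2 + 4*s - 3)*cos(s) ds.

s**2*sin(s) + 4*s*sin(s) + 2*s*cos(s) - 5*sin(s) + 4*cos(s) + C

Use integration by parts with u = s**2 + 4*s - 3, dv = cos(s) ds, so v = sin(s).
Apply parts 2 times (tabular method): alternate signs, differentiate u down to 0, integrate dv up.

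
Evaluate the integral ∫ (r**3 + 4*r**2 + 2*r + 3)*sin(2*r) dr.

Use integration by parts with u = r**3 + 4*r**2 + 2*r + 3, dv = sin(2*r) dr, so v = -cos(2*r)/2.
Apply parts 3 times (tabular method): alternate signs, differentiate u down to 0, integrate dv up.

-r**3*cos(2*r)/2 + 3*r**2*sin(2*r)/4 - 2*r**2*cos(2*r) + 2*r*sin(2*r) - r*cos(2*r)/4 + sin(2*r)/8 - cos(2*r)/2 + C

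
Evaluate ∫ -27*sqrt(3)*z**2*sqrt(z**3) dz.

-6*sqrt(3)*(z**3)**(3/2) + C

Let u = 3*z**3, so du = (9*z**2) dz.
Rewriting, the integral becomes -3·∫ √u du = -3·(2/3)u^(3/2).
Substituting back, u = 3*z**3.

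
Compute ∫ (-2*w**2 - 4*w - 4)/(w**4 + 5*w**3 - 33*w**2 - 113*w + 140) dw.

-37*log(w - 5)/216 + log(w - 1)/16 - 4*log(w + 4)/27 + 37*log(w + 7)/144 + C

Factor the denominator: (w - 5)*(w - 1)*(w + 4)*(w + 7).
Partial-fraction decomposition: 37/(144*(w + 7)) - 4/(27*(w + 4)) + 1/(16*(w - 1)) - 37/(216*(w - 5)).
Integrate each term: A/(w−a) contributes A·log|w−a|.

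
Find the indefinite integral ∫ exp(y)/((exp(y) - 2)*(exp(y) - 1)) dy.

log(exp(y) - 2) - log(exp(y) - 1) + C

Let u = e^y, du = e^y dy.
The integral becomes ∫ du/((u-2)(u-1)); decompose into partial fractions.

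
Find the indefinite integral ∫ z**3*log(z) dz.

Use integration by parts with u = log(z), dv = z**3 dz.
Then du = 1/z dz and v = z**4/4.

z**4*log(z)/4 - z**4/16 + C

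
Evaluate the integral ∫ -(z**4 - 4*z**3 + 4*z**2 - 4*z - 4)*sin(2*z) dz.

Use integration by parts with u = z**4 - 4*z**3 + 4*z**2 - 4*z - 4, dv = -sin(2*z) dz, so v = cos(2*z)/2.
Apply parts 4 times (tabular method): alternate signs, differentiate u down to 0, integrate dv up.

z**4*cos(2*z)/2 - z**3*sin(2*z) - 2*z**3*cos(2*z) + 3*z**2*sin(2*z) + z**2*cos(2*z)/2 - z*sin(2*z)/2 + z*cos(2*z) - sin(2*z)/2 - 9*cos(2*z)/4 + C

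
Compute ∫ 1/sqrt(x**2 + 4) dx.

Substitute x = 2·tan(θ), so dx = 2·sec(θ)^2 dθ and the radical becomes sqrt(x**2 + 4) = 2·sec(θ) by the Pythagorean identity.
Integrate the resulting trig expression in θ, then back-substitute tan(θ) = x/2, sec(θ) = sqrt(x**2 + 4)/2 (absorbing any constant into C).

log(x + sqrt(x**2 + 4)) + C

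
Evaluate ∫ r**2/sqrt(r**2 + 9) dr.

Substitute r = 3·tan(θ), so dr = 3·sec(θ)^2 dθ and the radical becomes sqrt(r**2 + 9) = 3·sec(θ) by the Pythagorean identity.
Integrate the resulting trig expression in θ, then back-substitute tan(θ) = r/3, sec(θ) = sqrt(r**2 + 9)/3 (absorbing any constant into C).

r*sqrt(r**2 + 9)/2 - 9*log(r + sqrt(r**2 + 9))/2 + C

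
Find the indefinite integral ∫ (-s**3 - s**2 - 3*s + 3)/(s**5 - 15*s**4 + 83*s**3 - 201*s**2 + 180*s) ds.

Factor the denominator: s*(s - 5)*(s - 4)*(s - 3)**2.
Partial-fraction decomposition: -85/(6*(s - 3)) - 7/(s - 3)**2 + 89/(4*(s - 4)) - 81/(10*(s - 5)) + 1/(60*s).
Integrate each term; A/(s−a) gives A·log|s−a|; A/(s−a)² gives −A/(s−a).

log(s)/60 - 81*log(s - 5)/10 + 89*log(s - 4)/4 - 85*log(s - 3)/6 + 7/(s - 3) + C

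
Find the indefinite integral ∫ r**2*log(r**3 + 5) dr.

Let u = r**3 + 5, so du = (3*r**2) dr.
The integral becomes (1/3)·∫ log(u) du; integrate by parts with u′=log(u), dv′=du.

r**3*log(r**3 + 5)/3 - r**3/3 + 5*log(r**3 + 5)/3 + C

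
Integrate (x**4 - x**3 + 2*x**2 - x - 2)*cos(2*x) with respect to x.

x**4*sin(2*x)/2 - x**3*sin(2*x)/2 + x**3*cos(2*x) - x**2*sin(2*x)/2 - 3*x**2*cos(2*x)/4 + x*sin(2*x)/4 - x*cos(2*x)/2 - 3*sin(2*x)/4 + cos(2*x)/8 + C

Use integration by parts with u = x**4 - x**3 + 2*x**2 - x - 2, dv = cos(2*x) dx, so v = sin(2*x)/2.
Apply parts 4 times (tabular method): alternate signs, differentiate u down to 0, integrate dv up.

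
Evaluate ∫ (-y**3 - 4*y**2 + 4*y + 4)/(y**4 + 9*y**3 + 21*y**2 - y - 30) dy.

Factor the denominator: (y - 1)*(y + 2)*(y + 3)*(y + 5).
Partial-fraction decomposition: -1/(4*(y + 5)) - 17/(8*(y + 3)) + 4/(3*(y + 2)) + 1/(24*(y - 1)).
Integrate each term: A/(y−a) contributes A·log|y−a|.

log(y - 1)/24 + 4*log(y + 2)/3 - 17*log(y + 3)/8 - log(y + 5)/4 + C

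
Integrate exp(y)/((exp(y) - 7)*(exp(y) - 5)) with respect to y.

Let u = e^y, du = e^y dy.
The integral becomes ∫ du/((u-7)(u-5)); decompose into partial fractions.

log(exp(y) - 7)/2 - log(exp(y) - 5)/2 + C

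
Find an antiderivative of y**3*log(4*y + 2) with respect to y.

y**4*log(4*y + 2)/4 - y**4/16 + y**3/24 - y**2/32 + y/32 - log(2*y + 1)/64 + C

Use integration by parts with u = log(4*y + 2), dv = y**3 dy.
Then du = 4/(4*y + 2) dy and v = y**4/4.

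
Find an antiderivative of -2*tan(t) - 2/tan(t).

Let u = tan(t), so du = (tan(t)**2 + 1) dt.
Rewriting, the integral becomes -2·∫ 1/u du = -2·log(u).
Substituting back, u = tan(t).

-2*log(tan(t)) + C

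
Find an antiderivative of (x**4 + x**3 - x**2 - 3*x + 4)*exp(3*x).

(27*x**4 - 9*x**3 - 18*x**2 - 69*x + 131)*exp(3*x)/81 + C

Use integration by parts with u = x**4 + x**3 - x**2 - 3*x + 4, dv = exp(3*x) dx, so v = exp(3*x)/3.
Apply parts 4 times (tabular method): alternate signs, differentiate u down to 0, integrate dv up.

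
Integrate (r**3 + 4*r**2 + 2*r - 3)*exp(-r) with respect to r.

Use integration by parts with u = r**3 + 4*r**2 + 2*r - 3, dv = exp(-r) dr, so v = -exp(-r).
Apply parts 3 times (tabular method): alternate signs, differentiate u down to 0, integrate dv up.

(-r**3 - 7*r**2 - 16*r - 13)*exp(-r) + C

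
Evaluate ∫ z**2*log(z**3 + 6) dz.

z**3*log(z**3 + 6)/3 - z**3/3 + 2*log(z**3 + 6) + C

Let u = z**3 + 6, so du = (3*z**2) dz.
The integral becomes (1/3)·∫ log(u) du; integrate by parts with u′=log(u), dv′=du.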